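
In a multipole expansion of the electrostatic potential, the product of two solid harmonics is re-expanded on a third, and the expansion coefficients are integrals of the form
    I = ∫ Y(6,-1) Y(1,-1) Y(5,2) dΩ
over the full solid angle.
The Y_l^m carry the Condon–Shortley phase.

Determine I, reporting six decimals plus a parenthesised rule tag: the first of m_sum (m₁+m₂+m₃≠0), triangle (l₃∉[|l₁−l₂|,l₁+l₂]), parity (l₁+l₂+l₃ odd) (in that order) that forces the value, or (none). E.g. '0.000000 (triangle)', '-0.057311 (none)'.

-0.129207 (none)

Checks pass: Σm=0; 12 even; l₃=5∈[5,7].
(2·6+1)(2·1+1)(2·5+1) = 429
Δ: 2! 10! 0! / 13! → 1/858
sum: t=1:−1/14400 = -1/14400
3j²(6 1 5; 0 0 0) = Δ·Π!·Σ² = 6/143  (sign +1)
sum: t=0:+1/60480 = 1/60480
3j²(6 1 5; -1 -1 2) = Δ·Π!·Σ² = 5/429  (sign -1)
combine: 4πI² = 429·6/143·5/429 = 30/143
take √, sign -1: I = -0.12920749
No selection rule forces the value: the integral is nonzero (none).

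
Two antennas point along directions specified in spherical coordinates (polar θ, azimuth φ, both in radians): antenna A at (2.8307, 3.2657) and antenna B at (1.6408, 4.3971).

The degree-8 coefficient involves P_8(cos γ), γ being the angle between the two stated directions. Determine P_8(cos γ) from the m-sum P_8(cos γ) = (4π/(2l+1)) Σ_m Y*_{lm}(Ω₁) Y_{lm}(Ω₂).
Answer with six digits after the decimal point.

-0.031000

Term-by-term m-sum for l=8 (normalisation 4π/17 = 0.739198):
  m=-8: Y*=(0.000022, 0.000033)  Y=(-0.411558, 0.293368)  product (-0.000019, -0.000007)
  m=-7: Y*=(0.000318, 0.000376)  Y=(-0.114020, -0.084226)  product (-0.000005, -0.000070)
  m=-6: Y*=(0.002857, 0.002633)  Y=(-0.108422, 0.326148)  product (-0.001169, 0.000646)
  m=-5: Y*=(0.017879, 0.012778)  Y=(-0.164426, -0.000929)  product (-0.002928, -0.002118)
  m=-4: Y*=(0.080327, 0.043511)  Y=(0.089251, 0.278969)  product (-0.004969, 0.026292)
  m=-3: Y*=(0.254465, 0.099378)  Y=(-0.141347, 0.101964)  product (-0.046101, 0.011900)
  m=-2: Y*=(0.524242, 0.132865)  Y=(0.218271, 0.159338)  product (0.093257, 0.112532)
  m=-1: Y*=(0.535290, 0.066777)  Y=(-0.055287, 0.169504)  product (-0.040913, 0.087042)
  m=+0: Y*=(-0.137541, -0.000000)  Y=(0.263516, 0.000000)  product (-0.036244, -0.000000)
  m=+1: Y*=(-0.535290, 0.066777)  Y=(0.055287, 0.169504)  product (-0.040913, -0.087042)
  m=+2: Y*=(0.524242, -0.132865)  Y=(0.218271, -0.159338)  product (0.093257, -0.112532)
  m=+3: Y*=(-0.254465, 0.099378)  Y=(0.141347, 0.101964)  product (-0.046101, -0.011900)
  m=+4: Y*=(0.080327, -0.043511)  Y=(0.089251, -0.278969)  product (-0.004969, -0.026292)
  m=+5: Y*=(-0.017879, 0.012778)  Y=(0.164426, -0.000929)  product (-0.002928, 0.002118)
  m=+6: Y*=(0.002857, -0.002633)  Y=(-0.108422, -0.326148)  product (-0.001169, -0.000646)
  m=+7: Y*=(-0.000318, 0.000376)  Y=(0.114020, -0.084226)  product (-0.000005, 0.000070)
  m=+8: Y*=(0.000022, -0.000033)  Y=(-0.411558, -0.293368)  product (-0.000019, 0.000007)
Accumulated sum (-0.041937, -0.000000); after 4π/(2l+1) scaling, (-0.031000, -0.000000) ⇒ P_8 = -0.031000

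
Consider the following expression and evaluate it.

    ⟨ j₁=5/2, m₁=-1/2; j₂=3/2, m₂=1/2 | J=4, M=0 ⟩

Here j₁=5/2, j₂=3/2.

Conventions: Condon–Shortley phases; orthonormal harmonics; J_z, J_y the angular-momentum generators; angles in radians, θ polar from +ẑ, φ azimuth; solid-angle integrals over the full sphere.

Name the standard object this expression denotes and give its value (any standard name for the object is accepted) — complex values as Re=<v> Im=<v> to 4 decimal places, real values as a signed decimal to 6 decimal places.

This is a Clebsch–Gordan (vector-coupling) coefficient.
j₁+j₂−J=0  J+j₁−j₂=5  J−j₁+j₂=3  j₁+j₂+J+1=9
(j₁±m₁, j₂±m₂, J±M) = (2,3,2,1,4,4)
P² = 1728/7
sum k=0..0:
  [0] +1/24 = 1/24
S = 1/24
C² = P²·S² = 3/7 ; C = +0.654654

Clebsch–Gordan coefficient, +√(3/7) ≈ +0.654654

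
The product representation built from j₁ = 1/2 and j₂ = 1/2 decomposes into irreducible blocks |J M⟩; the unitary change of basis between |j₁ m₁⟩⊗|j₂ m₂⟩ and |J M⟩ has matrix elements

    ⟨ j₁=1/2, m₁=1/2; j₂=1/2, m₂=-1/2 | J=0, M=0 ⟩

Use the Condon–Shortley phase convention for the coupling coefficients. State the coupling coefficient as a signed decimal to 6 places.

√[1·1!0!0!/2! · 1!0!0!1!0!0!] = √(1/2)
  +(−1)^0/∏(0,1,0,0,0,0)! = 1  (running 1)
⟨..|..⟩ = √(1/2)·(1) = +0.707107

+√(1/2) ≈ +0.707107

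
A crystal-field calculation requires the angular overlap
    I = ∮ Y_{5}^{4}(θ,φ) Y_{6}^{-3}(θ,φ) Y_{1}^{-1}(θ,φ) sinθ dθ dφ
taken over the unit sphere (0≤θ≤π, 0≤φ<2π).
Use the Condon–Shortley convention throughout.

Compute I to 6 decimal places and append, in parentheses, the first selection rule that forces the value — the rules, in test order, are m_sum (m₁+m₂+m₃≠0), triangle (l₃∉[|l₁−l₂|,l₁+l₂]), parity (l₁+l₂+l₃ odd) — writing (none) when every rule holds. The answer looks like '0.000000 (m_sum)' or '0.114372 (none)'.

Rules hold: Σm=0, L=12 even, 1≤1≤11.
N = 11·13·3 = 429
Δ = 10!·0!·2!/13! = 1/858
Racah Σ t=5..5: t=5:−1/14400 = -1/14400
⇒ 3j(5 6 1; 0 0 0)² = 6/143, sgn +1
Racah Σ t=1..1: t=1:−1/725760 = -1/725760
⇒ 3j(5 6 1; 4 -3 -1)² = 1/286, sgn -1
4πI² = N·(3j₀)²·(3jₘ)² = 9/143
I = -1·√(0.0629371/4π) = -0.07076985
No selection rule forces the value: the integral is nonzero (none).

-0.070770 (none)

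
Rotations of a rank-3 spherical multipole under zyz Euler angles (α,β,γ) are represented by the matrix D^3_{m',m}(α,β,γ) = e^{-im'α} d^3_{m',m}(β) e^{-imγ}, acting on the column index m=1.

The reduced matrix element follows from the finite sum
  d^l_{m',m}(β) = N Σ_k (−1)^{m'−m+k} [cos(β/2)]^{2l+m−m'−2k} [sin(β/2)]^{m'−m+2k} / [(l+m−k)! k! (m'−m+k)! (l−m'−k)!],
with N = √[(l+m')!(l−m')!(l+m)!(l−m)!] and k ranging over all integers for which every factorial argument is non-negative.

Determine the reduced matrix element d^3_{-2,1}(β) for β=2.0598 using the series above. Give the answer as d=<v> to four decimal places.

d=-0.2099

d^3_{-2,1}(β=2.0598) via the finite sum:
With c≡cos(β/2)=0.514905 and s≡sin(β/2)=0.857248, N=[1·120·24·2]^{1/2}=75.894664
k: max(0,(1)−(-2))=3 … min(3+(1),3−(-2))=4
  k=3: (−1)^0·75.8947/(12)·0.5149^3·0.8572^3 = +0.543912
  k=4: (−1)^1·75.8947/(24)·0.5149^1·0.8572^5 = -0.753803
d^3_{-2,1}(2.0598) = +0.543912 -0.753803 = -0.209891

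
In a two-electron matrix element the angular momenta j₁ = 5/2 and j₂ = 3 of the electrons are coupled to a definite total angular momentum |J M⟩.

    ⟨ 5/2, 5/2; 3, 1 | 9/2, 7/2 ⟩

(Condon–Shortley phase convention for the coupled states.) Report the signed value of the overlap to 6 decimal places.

√[10·1!4!5!/11! · 5!0!4!2!8!1!] = √(1843200/11)
  +(−1)^0/∏(0,1,0,4,4,1)! = 1/576  (running 1/576)
⟨..|..⟩ = √(1843200/11)·(1/576) = +0.710669

+0.710669  (= +√(50/99))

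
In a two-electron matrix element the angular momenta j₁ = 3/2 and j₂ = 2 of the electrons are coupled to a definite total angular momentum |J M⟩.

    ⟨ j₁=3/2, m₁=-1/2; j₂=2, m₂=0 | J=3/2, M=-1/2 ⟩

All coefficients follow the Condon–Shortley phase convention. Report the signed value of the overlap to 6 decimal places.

-0.447214

√[4·2!1!2!/6! · 1!2!2!2!1!2!] = √(16/45)
  +(−1)^1/∏(1,1,1,1,0,1)! = -1  (running -1)
  +(−1)^2/∏(2,0,0,0,1,2)! = 1/4  (running -3/4)
⟨..|..⟩ = √(16/45)·(-3/4) = -0.447214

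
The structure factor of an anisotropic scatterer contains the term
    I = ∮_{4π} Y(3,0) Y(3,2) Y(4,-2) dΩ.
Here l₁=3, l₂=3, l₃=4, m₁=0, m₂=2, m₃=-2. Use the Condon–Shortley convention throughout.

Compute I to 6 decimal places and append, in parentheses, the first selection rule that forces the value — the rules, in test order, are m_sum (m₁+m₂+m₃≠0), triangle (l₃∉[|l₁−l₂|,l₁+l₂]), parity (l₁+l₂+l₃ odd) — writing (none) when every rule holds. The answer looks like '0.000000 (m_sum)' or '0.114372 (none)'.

Checks pass: Σm=0; 10 even; l₃=4∈[0,6].
(2·3+1)(2·3+1)(2·4+1) = 441
Δ: 2! 4! 4! / 11! → 1/34650
sum: t=0:+1/72 t=1:−1/16 t=2:+1/72 = -5/144
3j²(3 3 4; 0 0 0) = Δ·Π!·Σ² = 2/77  (sign -1)
sum: t=1:−1/96 t=2:+1/72 = 1/288
3j²(3 3 4; 0 2 -2) = Δ·Π!·Σ² = 1/462  (sign +1)
combine: 4πI² = 441·2/77·1/462 = 3/121
take √, sign -1: I = -0.04441841
No selection rule forces the value: the integral is nonzero (none).

-0.044418 (none)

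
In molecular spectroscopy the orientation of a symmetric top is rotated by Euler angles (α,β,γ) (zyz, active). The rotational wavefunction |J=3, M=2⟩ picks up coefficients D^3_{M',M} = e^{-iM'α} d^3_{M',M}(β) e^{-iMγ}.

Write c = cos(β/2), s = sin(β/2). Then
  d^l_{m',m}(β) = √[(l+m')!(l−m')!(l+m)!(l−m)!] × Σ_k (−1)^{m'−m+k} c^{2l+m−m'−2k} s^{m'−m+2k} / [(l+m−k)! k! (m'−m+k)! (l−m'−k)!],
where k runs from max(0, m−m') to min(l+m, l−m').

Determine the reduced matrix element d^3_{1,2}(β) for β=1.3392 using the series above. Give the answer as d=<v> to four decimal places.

d^3_{1,2}(β=1.3392) via the finite sum:
With c≡cos(β/2)=0.784070 and s≡sin(β/2)=0.620672, N=[24·2·120·1]^{1/2}=75.894664
Admissible k: 1..2 (factorial args all ≥0)
  k=1: (−1)^0·75.8947/(24)·0.7841^5·0.6207^1 = +0.581616
  k=2: (−1)^1·75.8947/(12)·0.7841^3·0.6207^3 = -0.728923
d^3_{1,2}(1.3392) = +0.581616 -0.728923 = -0.147307

d=-0.1473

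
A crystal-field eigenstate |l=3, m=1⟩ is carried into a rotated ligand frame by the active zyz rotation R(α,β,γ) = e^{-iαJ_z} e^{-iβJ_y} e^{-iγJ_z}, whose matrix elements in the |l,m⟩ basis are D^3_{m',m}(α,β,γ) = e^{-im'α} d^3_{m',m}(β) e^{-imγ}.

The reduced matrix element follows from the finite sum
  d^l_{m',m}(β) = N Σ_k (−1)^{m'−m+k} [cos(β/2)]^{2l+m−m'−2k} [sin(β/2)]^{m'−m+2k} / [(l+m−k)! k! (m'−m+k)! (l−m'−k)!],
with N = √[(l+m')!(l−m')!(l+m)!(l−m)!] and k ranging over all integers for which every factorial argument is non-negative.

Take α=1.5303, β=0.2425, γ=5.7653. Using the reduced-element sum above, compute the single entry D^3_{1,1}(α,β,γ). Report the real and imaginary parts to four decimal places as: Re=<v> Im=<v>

Re=0.4474 Im=-0.7161

D^3_{1,1}(1.5303,0.2425,5.7653) = e^{-i·1·1.5303}·d^3_{1,1}(0.2425)·e^{-i·1·5.7653}. Compute d first:
With c≡cos(β/2)=0.992658 and s≡sin(β/2)=0.120953, N=[24·2·24·2]^{1/2}=48.000000
Admissible k: 0..2 (factorial args all ≥0)
  k=0: (−1)^0·48.0000/(48)·0.9927^6·0.1210^0 = +0.956750
  k=1: (−1)^1·48.0000/(6)·0.9927^4·0.1210^2 = -0.113638
  k=2: (−1)^2·48.0000/(8)·0.9927^2·0.1210^4 = +0.001265
d^3_{1,1}(0.2425) = +0.956750 -0.113638 +0.001265 = +0.844377
Phases: e^{-i·(1)·1.5303}=+0.040485-0.999180i, e^{-i·(1)·5.7653}=+0.868868+0.495044i ⇒ D=+0.447363-0.716128i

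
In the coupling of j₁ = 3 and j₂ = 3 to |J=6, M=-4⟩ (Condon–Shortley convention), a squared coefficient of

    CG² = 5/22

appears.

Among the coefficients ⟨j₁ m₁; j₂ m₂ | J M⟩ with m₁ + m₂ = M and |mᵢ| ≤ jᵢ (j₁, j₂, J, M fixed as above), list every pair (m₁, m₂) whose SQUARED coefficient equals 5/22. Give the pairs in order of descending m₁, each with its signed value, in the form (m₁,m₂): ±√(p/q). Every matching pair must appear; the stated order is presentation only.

Admissible pairs with m₁+m₂ = M = -4: (-3,-1), (-2,-2), (-1,-3)
  (m₁,m₂)=(-1,-3): CG² = 5/22, CG = +√(5/22)   ← matches the target
  (m₁,m₂)=(-2,-2): CG² = 6/11, CG = +√(6/11)
  (m₁,m₂)=(-3,-1): CG² = 5/22, CG = +√(5/22)   ← matches the target
Pairs with CG² = 5/22: (-1,-3): +√(5/22); (-3,-1): +√(5/22)

(-1,-3): +√(5/22); (-3,-1): +√(5/22)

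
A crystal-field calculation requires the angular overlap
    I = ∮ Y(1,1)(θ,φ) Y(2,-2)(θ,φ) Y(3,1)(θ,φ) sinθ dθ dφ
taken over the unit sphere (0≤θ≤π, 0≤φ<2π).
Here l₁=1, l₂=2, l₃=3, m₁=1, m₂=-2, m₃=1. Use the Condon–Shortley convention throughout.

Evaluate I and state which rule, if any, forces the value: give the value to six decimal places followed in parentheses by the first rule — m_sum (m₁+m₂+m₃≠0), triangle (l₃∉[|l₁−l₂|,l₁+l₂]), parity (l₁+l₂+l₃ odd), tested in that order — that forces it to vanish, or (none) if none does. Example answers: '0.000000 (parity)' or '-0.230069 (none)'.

-0.082589 (none)

Checks pass: Σm=0; 6 even; l₃=3∈[1,3].
(2·1+1)(2·2+1)(2·3+1) = 105
Δ: 0! 2! 4! / 7! → 1/105
sum: t=0:+1/4 = 1/4
3j²(1 2 3; 0 0 0) = Δ·Π!·Σ² = 3/35  (sign -1)
sum: t=0:+1/48 = 1/48
3j²(1 2 3; 1 -2 1) = Δ·Π!·Σ² = 1/105  (sign +1)
combine: 4πI² = 105·3/35·1/105 = 3/35
take √, sign -1: I = -0.08258890
No selection rule forces the value: the integral is nonzero (none).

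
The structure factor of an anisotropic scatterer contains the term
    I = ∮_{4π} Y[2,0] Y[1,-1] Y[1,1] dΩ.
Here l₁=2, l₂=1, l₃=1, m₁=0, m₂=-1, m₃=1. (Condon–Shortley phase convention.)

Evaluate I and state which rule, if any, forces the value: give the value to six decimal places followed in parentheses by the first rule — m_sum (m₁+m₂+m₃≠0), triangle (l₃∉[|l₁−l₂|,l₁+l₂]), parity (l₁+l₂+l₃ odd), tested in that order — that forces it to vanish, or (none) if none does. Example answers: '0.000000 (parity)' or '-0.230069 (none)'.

Rules hold: Σm=0, L=4 even, 1≤1≤3.
N = 5·3·3 = 45
Δ = 2!·2!·0!/5! = 1/30
Racah Σ t=1..1: t=1:−1/1 = -1/1
⇒ 3j(2 1 1; 0 0 0)² = 2/15, sgn +1
Racah Σ t=0..0: t=0:+1/4 = 1/4
⇒ 3j(2 1 1; 0 -1 1)² = 1/30, sgn +1
4πI² = N·(3j₀)²·(3jₘ)² = 1/5
I = +1·√(0.2/4π) = 0.12615663
No selection rule forces the value: the integral is nonzero (none).

0.126157 (none)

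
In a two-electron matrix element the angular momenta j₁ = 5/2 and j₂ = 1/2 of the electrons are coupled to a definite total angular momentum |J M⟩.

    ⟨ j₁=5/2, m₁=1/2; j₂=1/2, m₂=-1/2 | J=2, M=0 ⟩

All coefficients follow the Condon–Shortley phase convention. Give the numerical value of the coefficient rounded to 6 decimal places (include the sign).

triangle: 1!×4!×0!/6! = 24/720
(j±m)!: 3!×2!×0!×1!×2!×2! = 48
prefactor² = (2J+1)×Δ×N² = 8
  k=0: +1/(0!×1!×2!×0!×2!×0!) = 1/4
Σ = 1/4  ⇒  CG² = 8×(1/4)² = 1/2
CG = +√(1/2) = +0.707107

+0.707107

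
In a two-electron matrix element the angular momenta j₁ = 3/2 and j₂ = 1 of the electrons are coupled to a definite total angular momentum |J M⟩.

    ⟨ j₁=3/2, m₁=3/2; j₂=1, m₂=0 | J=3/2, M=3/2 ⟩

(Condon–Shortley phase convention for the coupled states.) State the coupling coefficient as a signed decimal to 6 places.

√[4·1!2!1!/5! · 3!0!1!1!3!0!] = √(12/5)
  +(−1)^0/∏(0,1,0,1,2,0)! = 1/2  (running 1/2)
⟨..|..⟩ = √(12/5)·(1/2) = +0.774597

+0.774597  (= +√(3/5))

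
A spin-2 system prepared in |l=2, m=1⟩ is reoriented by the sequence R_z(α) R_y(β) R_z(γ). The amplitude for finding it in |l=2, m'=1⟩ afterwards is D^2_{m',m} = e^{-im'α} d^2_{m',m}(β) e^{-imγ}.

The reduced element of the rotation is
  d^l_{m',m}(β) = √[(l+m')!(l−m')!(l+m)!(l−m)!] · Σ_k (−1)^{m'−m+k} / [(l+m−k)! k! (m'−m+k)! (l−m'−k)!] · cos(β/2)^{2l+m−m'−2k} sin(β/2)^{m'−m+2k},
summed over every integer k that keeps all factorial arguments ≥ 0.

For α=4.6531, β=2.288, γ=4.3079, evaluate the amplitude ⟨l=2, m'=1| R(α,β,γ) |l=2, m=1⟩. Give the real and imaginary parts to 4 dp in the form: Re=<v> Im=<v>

D^2_{1,1}(4.6531,2.2880,4.3079) = e^{-i·1·4.6531}·d^2_{1,1}(2.2880)·e^{-i·1·4.3079}. Compute d first:
c=cos(2.288000/2)=0.413957, s=sin(2.288000/2)=0.910297; N=√[6·1·6·1]=6.000000
k: max(0,(1)−(1))=0 … min(2+(1),2−(1))=1
  k=0: (−1)^0·6.0000/(6)·0.4140^4·0.9103^0 = +0.029364
  k=1: (−1)^1·6.0000/(2)·0.4140^2·0.9103^2 = -0.425987
d^2_{1,1}(2.2880) = +0.029364 -0.425987 = -0.396623
Phases: e^{-i·(1)·4.6531}=-0.059254+0.998243i, e^{-i·(1)·4.3079}=-0.393549+0.919304i ⇒ D=+0.354727+0.177422i

Re=0.3547 Im=0.1774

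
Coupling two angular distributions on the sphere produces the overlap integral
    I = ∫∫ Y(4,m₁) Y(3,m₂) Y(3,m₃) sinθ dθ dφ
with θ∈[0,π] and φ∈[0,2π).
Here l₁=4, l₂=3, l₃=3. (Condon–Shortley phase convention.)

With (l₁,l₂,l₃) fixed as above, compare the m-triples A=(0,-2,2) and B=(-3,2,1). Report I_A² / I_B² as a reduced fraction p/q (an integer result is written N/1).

7/2

l's match ⇒ only the (l;m) 3-j factors differ between A and B.
A: triangle coeff Δ(4,3,3) = 1/34650; Σ_t [0,1]: t=0:+1/576 t=1:−1/72 = -7/576; (3j)²=7/198 [(4 3 3; 0 -2 2)], sign=+1
B: triangle coeff Δ(4,3,3) = 1/34650; Σ_t [3,4]: t=3:−1/288 t=4:+1/144 = 1/288; (3j)²=1/99 [(4 3 3; -3 2 1)], sign=+1
I_A²/I_B² = (7/198)/(1/99) = 7/2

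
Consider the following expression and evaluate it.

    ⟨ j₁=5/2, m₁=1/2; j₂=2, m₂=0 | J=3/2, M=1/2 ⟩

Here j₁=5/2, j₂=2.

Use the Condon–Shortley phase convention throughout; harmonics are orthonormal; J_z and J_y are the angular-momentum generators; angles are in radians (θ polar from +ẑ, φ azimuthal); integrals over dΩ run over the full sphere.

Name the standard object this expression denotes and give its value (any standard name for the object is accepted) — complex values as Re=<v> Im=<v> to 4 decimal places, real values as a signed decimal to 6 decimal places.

This is a Clebsch–Gordan (vector-coupling) coefficient.
j₁+j₂−J=3  J+j₁−j₂=2  J−j₁+j₂=1  j₁+j₂+J+1=7
(j₁±m₁, j₂±m₂, J±M) = (3,2,2,2,2,1)
P² = 32/35
sum k=1..2:
  [1] −1/2 = -1/2
  [2] +1/4 = 1/4
S = -1/4
C² = P²·S² = 2/35 ; C = -0.239046

Clebsch–Gordan coefficient, −√(2/35) ≈ -0.239046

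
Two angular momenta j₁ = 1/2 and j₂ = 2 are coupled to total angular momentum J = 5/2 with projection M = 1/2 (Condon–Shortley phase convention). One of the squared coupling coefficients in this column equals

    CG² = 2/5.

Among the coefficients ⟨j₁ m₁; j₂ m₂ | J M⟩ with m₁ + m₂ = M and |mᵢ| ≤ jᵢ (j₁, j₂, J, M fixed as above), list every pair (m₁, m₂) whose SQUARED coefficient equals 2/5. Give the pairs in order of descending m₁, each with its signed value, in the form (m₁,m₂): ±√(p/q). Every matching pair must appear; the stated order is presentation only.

(-1/2,1): +√(2/5)

Admissible pairs with m₁+m₂ = M = 1/2: (-1/2,1), (1/2,0)
  (m₁,m₂)=(1/2,0): CG² = 3/5, CG = +√(3/5)
  (m₁,m₂)=(-1/2,1): CG² = 2/5, CG = +√(2/5)   ← matches the target
Pairs with CG² = 2/5: (-1/2,1): +√(2/5)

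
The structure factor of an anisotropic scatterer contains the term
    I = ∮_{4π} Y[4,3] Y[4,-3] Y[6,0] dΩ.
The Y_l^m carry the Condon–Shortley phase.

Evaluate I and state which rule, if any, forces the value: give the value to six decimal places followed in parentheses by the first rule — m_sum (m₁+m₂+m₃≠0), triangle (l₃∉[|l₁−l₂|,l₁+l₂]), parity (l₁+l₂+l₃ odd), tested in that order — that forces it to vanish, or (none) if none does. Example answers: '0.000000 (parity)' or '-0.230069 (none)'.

-0.120915 (none)

m-sum 0 ✓  L=14 even ✓  0≤6≤8 ✓
Π(2lᵢ+1) = 9×9×13 = 1053
triangle coeff Δ(4,4,6) = 1/1261260
Σ_t [0,2]: t=0:+1/4608 t=1:−1/1296 t=2:+1/4608 = -7/20736
(3j)²=20/1287 [(4 4 6; 0 0 0)], sign=-1
Σ_t [0,1]: t=0:+1/28800 t=1:−1/518400 = 17/518400
(3j)²=289/25740 [(4 4 6; 3 -3 0)], sign=+1
⇒ 4πI² = 289/1573
I = (-1)√(289/1573/(4π)) = -0.12091485
No selection rule forces the value: the integral is nonzero (none).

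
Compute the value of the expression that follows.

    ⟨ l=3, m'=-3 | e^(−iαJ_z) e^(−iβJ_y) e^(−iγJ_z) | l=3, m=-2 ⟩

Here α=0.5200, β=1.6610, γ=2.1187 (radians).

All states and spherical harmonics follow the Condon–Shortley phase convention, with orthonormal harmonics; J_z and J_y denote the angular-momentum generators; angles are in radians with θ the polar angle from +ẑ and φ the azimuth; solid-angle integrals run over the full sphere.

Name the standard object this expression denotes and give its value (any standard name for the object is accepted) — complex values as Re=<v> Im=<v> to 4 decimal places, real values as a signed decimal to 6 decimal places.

This is a Wigner D-matrix element — the rotation-matrix element ⟨l m'| R(α,β,γ) |l m⟩ in the angular-momentum basis.
First d^3_{-3,-2}(β=1.6610), then the phase factors e^{-i(-3)α} and e^{-i(-2)γ}:
Half-angle: c=0.674507, s=0.738269. N=√(1·720·1·120)=293.938769
k: max(0,(-2)−(-3))=1 … min(3+(-2),3−(-3))=1
  k=1: (−1)^0·293.9388/(120)·0.6745^5·0.7383^1 = +0.252477
d^3_{-3,-2}(1.6610) = +0.252477
D = (+0.010796+0.999942i)·(+0.252477)·(-0.457329-0.889298i) = +0.223267-0.117882i

Wigner D-matrix element, Re=0.2233 Im=-0.1179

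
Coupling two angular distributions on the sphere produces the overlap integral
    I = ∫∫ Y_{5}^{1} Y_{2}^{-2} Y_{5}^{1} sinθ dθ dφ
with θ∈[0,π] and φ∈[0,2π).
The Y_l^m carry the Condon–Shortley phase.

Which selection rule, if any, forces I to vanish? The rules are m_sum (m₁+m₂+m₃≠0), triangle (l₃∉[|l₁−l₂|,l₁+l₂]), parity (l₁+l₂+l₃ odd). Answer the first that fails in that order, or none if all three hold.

Σmᵢ = 0  ✓
l₃∈[|l₁−l₂|,l₁+l₂]=[3,7], have l₃=5  ✓
Σlᵢ = 12 ⇒ even  ✓

none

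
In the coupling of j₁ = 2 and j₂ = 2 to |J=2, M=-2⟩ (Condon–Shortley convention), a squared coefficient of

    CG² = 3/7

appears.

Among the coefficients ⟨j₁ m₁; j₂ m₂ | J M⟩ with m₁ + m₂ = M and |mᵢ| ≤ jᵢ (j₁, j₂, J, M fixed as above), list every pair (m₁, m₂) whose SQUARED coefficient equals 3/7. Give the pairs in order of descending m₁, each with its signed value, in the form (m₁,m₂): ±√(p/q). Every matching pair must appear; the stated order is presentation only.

Admissible pairs with m₁+m₂ = M = -2: (-2,0), (-1,-1), (0,-2)
  (m₁,m₂)=(0,-2): CG² = 2/7, CG = +√(2/7)
  (m₁,m₂)=(-1,-1): CG² = 3/7, CG = −√(3/7)   ← matches the target
  (m₁,m₂)=(-2,0): CG² = 2/7, CG = +√(2/7)
Pairs with CG² = 3/7: (-1,-1): −√(3/7)

(-1,-1): −√(3/7)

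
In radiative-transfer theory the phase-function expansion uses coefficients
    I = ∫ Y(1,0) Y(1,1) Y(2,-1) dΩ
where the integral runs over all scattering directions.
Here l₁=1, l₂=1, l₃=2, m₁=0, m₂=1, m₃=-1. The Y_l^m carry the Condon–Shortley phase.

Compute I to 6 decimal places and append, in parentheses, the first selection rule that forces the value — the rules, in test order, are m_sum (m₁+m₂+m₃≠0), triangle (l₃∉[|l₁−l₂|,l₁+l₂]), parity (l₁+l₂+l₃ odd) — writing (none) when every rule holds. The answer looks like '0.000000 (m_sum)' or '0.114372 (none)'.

Checks pass: Σm=0; 4 even; l₃=2∈[0,2].
(2·1+1)(2·1+1)(2·2+1) = 45
Δ: 0! 2! 2! / 5! → 1/30
sum: t=0:+1/1 = 1/1
3j²(1 1 2; 0 0 0) = Δ·Π!·Σ² = 2/15  (sign +1)
sum: t=0:+1/2 = 1/2
3j²(1 1 2; 0 1 -1) = Δ·Π!·Σ² = 1/10  (sign -1)
combine: 4πI² = 45·2/15·1/10 = 3/5
take √, sign -1: I = -0.21850969
No selection rule forces the value: the integral is nonzero (none).

-0.218510 (none)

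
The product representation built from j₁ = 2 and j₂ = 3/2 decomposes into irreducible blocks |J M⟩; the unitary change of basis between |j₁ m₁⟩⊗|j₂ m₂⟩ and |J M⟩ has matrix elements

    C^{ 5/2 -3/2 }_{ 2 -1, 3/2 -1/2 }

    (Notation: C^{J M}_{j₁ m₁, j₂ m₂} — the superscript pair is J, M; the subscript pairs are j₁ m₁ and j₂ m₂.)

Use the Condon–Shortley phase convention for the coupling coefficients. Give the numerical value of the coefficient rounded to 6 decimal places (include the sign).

−√(1/35) = -0.169031

j₁+j₂−J=1  J+j₁−j₂=3  J−j₁+j₂=2  j₁+j₂+J+1=7
(j₁±m₁, j₂±m₂, J±M) = (1,3,1,2,1,4)
P² = 144/35
sum k=0..1:
  [0] +1/6 = 1/6
  [1] −1/4 = -1/4
S = -1/12
C² = P²·S² = 1/35 ; C = -0.169031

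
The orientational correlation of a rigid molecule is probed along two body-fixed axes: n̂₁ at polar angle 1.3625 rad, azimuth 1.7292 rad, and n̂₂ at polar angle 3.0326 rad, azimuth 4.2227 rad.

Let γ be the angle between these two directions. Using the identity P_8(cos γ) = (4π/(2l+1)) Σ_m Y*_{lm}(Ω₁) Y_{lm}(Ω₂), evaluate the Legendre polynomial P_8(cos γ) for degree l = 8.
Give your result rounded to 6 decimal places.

Addition theorem: P_8(cos γ) = (4π/17) Σ_m Y*_{lm}(Ω₁) Y_{lm}(Ω₂), m = −8…8:
  m=-8: Y*=0.12936 + 0.41297j  Y=-0.00000 - 0.00000j  product 0.00000 - 0.00000j
  m=-7: Y*=0.32752 - 0.16308j  Y=0.00000 - 0.00000j  product -0.00000 - 0.00000j
  m=-6: Y*=0.06882 + 0.09632j  Y=0.00001 - 0.00000j  product 0.00000 + 0.00000j
  m=-5: Y*=0.25307 - 0.24974j  Y=0.00009 + 0.00011j  product 0.00005 + 0.00001j
  m=-4: Y*=0.00175 + 0.00129j  Y=-0.00069 + 0.00170j  product -0.00000 + 0.00000j
  m=-3: Y*=0.15166 - 0.29475j  Y=-0.01711 + 0.00175j  product -0.00208 + 0.00531j
  m=-2: Y*=-0.04720 - 0.01547j  Y=-0.06375 - 0.09491j  product 0.00154 + 0.00547j
  m=-1: Y*=0.04998 - 0.31288j  Y=0.22710 - 0.42609j  product -0.12196 - 0.09235j
  m=+0: Y*=-0.06476 + 0.00000j  Y=0.92727 + 0.00000j  product -0.06005 + 0.00000j
  m=+1: Y*=-0.04998 - 0.31288j  Y=-0.22710 - 0.42609j  product -0.12196 + 0.09235j
  m=+2: Y*=-0.04720 + 0.01547j  Y=-0.06375 + 0.09491j  product 0.00154 - 0.00547j
  m=+3: Y*=-0.15166 - 0.29475j  Y=0.01711 + 0.00175j  product -0.00208 - 0.00531j
  m=+4: Y*=0.00175 - 0.00129j  Y=-0.00069 - 0.00170j  product -0.00000 - 0.00000j
  m=+5: Y*=-0.25307 - 0.24974j  Y=-0.00009 + 0.00011j  product 0.00005 - 0.00001j
  m=+6: Y*=0.06882 - 0.09632j  Y=0.00001 + 0.00000j  product 0.00000 - 0.00000j
  m=+7: Y*=-0.32752 - 0.16308j  Y=-0.00000 - 0.00000j  product -0.00000 + 0.00000j
  m=+8: Y*=0.12936 - 0.41297j  Y=-0.00000 + 0.00000j  product 0.00000 + 0.00000j
Accumulated sum -0.30496 - 0.00000j; after 4π/(2l+1) scaling, -0.22542 - 0.00000j ⇒ P_8 = -0.225424

-0.225424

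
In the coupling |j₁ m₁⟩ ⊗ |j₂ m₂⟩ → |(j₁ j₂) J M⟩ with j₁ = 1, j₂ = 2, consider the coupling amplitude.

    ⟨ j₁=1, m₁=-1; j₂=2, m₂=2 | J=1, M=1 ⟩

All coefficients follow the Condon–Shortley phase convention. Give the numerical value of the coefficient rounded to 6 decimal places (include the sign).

triangle: 2!*0!*2!/5! = 4/120
(j±m)!: 0!*2!*4!*0!*2!*0! = 96
prefactor² = (2J+1)*Δ*N² = 48/5
  k=2: +1/(2!*0!*0!*2!*0!*0!) = 1/4
Σ = 1/4  ⇒  CG² = 48/5*(1/4)² = 3/5
CG = +√(3/5) = +0.774597

+√(3/5) = +0.774597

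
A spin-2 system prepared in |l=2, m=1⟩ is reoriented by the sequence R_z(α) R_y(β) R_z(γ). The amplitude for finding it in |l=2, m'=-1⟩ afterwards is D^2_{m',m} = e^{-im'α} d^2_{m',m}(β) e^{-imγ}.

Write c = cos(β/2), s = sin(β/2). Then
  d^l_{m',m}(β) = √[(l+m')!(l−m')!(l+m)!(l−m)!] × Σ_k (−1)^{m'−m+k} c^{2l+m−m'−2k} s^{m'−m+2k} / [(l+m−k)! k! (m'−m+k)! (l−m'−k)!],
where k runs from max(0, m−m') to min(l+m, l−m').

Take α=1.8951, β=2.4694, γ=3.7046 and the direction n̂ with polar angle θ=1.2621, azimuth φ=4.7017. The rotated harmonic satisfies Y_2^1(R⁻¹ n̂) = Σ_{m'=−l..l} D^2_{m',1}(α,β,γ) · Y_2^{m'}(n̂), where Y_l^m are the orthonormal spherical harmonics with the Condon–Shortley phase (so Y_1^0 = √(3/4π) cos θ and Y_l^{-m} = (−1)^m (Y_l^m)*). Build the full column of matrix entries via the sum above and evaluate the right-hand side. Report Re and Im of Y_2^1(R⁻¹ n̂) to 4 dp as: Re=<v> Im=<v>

Need the full column D^2_{m',1} for m'=−2..2 at α=1.8951, β=2.4694, γ=3.7046.
cos(β/2)=0.329804, sin(β/2)=0.944049
d^2_{-2,1}: single k=3 term ⇒ +0.554971;  D = +0.552939+0.047448i
d^2_{-1,1}: k∈[2..3] ⇒ +0.290819 -0.794289 = -0.503470;  D = +0.119042+0.489194i
d^2_{0,1}: k∈[1..2] ⇒ +0.082954 -0.679698 = -0.596744;  D = +0.504639-0.318501i
d^2_{1,1}: k∈[0..1] ⇒ +0.011831 -0.290819 = -0.278988;  D = -0.216321-0.176181i
d^2_{2,1}: single k=0 term ⇒ -0.067732;  D = -0.023808+0.063410i
Y_2^{m'}(θ=1.2621,φ=4.7017) and Σ D·Y over m':
  (+0.5529+0.0474i)·(-0.3505-0.0075i)  (+0.1190+0.4892i)·(-0.0024+0.2236i)  (+0.5046-0.3185i)·(-0.2281+0.0000i)  (-0.2163-0.1762i)·(+0.0024+0.2236i)  (-0.0238+0.0634i)·(-0.3505+0.0075i)
Y_2^1(R⁻¹ n̂) = -0.371479+0.006111i

Re=-0.3715 Im=0.0061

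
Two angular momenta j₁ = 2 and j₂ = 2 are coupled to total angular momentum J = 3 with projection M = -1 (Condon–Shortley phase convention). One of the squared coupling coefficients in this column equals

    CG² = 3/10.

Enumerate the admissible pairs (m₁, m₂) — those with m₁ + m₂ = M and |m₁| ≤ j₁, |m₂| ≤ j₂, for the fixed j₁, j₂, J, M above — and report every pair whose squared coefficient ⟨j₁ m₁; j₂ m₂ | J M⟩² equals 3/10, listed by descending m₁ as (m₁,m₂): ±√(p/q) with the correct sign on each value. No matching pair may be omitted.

Admissible pairs with m₁+m₂ = M = -1: (-2,1), (-1,0), (0,-1), (1,-2)
  (m₁,m₂)=(1,-2): CG² = 3/10, CG = +√(3/10)   ← matches the target
  (m₁,m₂)=(0,-1): CG² = 1/5, CG = +√(1/5)
  (m₁,m₂)=(-1,0): CG² = 1/5, CG = −√(1/5)
  (m₁,m₂)=(-2,1): CG² = 3/10, CG = −√(3/10)   ← matches the target
Pairs with CG² = 3/10: (1,-2): +√(3/10); (-2,1): −√(3/10)

(1,-2): +√(3/10); (-2,1): −√(3/10)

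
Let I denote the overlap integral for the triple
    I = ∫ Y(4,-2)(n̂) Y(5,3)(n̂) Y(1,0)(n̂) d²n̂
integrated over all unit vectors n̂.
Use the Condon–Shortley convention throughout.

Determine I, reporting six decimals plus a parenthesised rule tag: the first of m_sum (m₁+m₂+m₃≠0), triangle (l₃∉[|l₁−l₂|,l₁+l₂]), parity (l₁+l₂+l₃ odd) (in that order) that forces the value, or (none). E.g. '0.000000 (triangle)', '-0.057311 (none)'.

0.000000 (m_sum)

-2 + 3 + 0 = 1 ≠ 0: azimuthal integral kills it; I = 0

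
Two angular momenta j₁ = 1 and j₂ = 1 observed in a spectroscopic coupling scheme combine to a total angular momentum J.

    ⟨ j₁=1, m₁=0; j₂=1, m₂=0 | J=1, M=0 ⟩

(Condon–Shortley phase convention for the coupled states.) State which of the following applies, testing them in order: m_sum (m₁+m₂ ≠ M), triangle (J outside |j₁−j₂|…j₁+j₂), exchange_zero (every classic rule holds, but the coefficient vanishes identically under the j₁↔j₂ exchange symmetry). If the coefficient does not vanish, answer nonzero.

exchange_zero

m-sum: m₁+m₂ = 0+0 = 0, M = 0  ✓
triangle: |j₁−j₂| = 0 ≤ J = 1 ≤ j₁+j₂ = 2  ✓
exchange: j₁=j₂ and m₁=m₂, and (−1)^(j₁+j₂−J) = (−1)^1 = −1 forces ⟨j₁m₁;j₂m₂|JM⟩ = −⟨j₂m₂;j₁m₁|JM⟩ = −⟨j₁m₁;j₂m₂|JM⟩ ⇒ the coefficient vanishes identically
Racah sum check: Σ_k collapses to 0 ⇒ CG = 0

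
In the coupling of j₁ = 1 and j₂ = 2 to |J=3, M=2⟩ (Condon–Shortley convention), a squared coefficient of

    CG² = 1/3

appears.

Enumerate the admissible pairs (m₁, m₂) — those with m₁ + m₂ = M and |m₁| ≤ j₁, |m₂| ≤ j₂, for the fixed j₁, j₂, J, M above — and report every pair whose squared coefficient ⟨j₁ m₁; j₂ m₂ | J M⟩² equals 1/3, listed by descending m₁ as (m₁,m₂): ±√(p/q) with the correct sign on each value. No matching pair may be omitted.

(0,2): +√(1/3)

Admissible pairs with m₁+m₂ = M = 2: (0,2), (1,1)
  (m₁,m₂)=(1,1): CG² = 2/3, CG = +√(2/3)
  (m₁,m₂)=(0,2): CG² = 1/3, CG = +√(1/3)   ← matches the target
Pairs with CG² = 1/3: (0,2): +√(1/3)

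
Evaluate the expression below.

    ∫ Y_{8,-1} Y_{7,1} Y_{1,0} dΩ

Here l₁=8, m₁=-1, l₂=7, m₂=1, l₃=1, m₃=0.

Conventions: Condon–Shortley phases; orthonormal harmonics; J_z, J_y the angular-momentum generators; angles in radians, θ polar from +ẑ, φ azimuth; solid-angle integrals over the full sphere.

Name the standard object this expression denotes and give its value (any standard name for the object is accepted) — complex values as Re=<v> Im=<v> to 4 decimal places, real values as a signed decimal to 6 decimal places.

Gaunt coefficient, -0.242860

This is a Gaunt coefficient — the integral of a triple product of spherical harmonics over the sphere.
m-sum 0 ✓  L=16 even ✓  1≤1≤15 ✓
Π(2lᵢ+1) = 17×15×3 = 765
triangle coeff Δ(8,7,1) = 1/2040
Σ_t [7,7]: t=7:−1/25401600 = -1/25401600
(3j)²=8/255 [(8 7 1; 0 0 0)], sign=+1
Σ_t [8,8]: t=8:+1/29030400 = 1/29030400
(3j)²=21/680 [(8 7 1; -1 1 0)], sign=-1
⇒ 4πI² = 63/85
I = (-1)√(63/85/(4π)) = -0.24285994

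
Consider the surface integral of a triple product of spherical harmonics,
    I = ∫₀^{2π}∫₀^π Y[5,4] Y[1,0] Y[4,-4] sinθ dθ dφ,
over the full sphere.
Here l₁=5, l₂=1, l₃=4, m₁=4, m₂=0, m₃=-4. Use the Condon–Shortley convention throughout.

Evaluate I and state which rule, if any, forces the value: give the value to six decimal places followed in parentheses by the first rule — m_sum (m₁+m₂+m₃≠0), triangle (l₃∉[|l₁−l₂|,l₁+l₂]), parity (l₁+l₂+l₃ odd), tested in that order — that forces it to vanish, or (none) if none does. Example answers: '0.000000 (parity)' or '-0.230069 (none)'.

0.147319 (none)

Checks pass: Σm=0; 10 even; l₃=4∈[4,6].
(2·5+1)(2·1+1)(2·4+1) = 297
Δ: 2! 8! 0! / 11! → 1/495
sum: t=1:−1/576 = -1/576
3j²(5 1 4; 0 0 0) = Δ·Π!·Σ² = 5/99  (sign -1)
sum: t=1:−1/40320 = -1/40320
3j²(5 1 4; 4 0 -4) = Δ·Π!·Σ² = 1/55  (sign -1)
combine: 4πI² = 297·5/99·1/55 = 3/11
take √, sign +1: I = 0.14731920
No selection rule forces the value: the integral is nonzero (none).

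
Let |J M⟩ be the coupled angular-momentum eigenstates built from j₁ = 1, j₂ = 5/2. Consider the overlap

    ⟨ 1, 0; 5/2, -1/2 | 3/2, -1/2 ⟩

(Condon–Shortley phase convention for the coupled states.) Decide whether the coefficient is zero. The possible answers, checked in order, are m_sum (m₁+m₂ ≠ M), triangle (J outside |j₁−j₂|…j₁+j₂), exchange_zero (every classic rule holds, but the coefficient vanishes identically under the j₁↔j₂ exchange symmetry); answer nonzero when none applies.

m-sum: m₁+m₂ = 0+(-1/2) = -1/2, M = -1/2  ✓
triangle: |j₁−j₂| = 3/2 ≤ J = 3/2 ≤ j₁+j₂ = 7/2  ✓
exchange: j₁≠j₂ or m₁≠m₂ — the exchange symmetry imposes no constraint here
value check: CG = −√(2/5) = -0.632456 ≠ 0

nonzero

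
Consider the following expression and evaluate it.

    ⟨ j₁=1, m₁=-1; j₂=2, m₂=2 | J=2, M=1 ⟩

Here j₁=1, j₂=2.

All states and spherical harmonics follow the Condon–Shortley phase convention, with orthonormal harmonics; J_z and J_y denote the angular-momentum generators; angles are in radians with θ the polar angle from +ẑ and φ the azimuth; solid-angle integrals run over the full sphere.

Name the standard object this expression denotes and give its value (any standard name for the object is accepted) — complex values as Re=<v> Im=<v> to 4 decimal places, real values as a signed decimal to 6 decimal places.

Clebsch–Gordan coefficient, −√(1/3) ≈ -0.577350

This is a Clebsch–Gordan (vector-coupling) coefficient.
j₁+j₂−J=1  J+j₁−j₂=1  J−j₁+j₂=3  j₁+j₂+J+1=6
(j₁±m₁, j₂±m₂, J±M) = (0,2,4,0,3,1)
P² = 12
sum k=1..1:
  [1] −1/6 = -1/6
S = -1/6
C² = P²·S² = 1/3 ; C = -0.577350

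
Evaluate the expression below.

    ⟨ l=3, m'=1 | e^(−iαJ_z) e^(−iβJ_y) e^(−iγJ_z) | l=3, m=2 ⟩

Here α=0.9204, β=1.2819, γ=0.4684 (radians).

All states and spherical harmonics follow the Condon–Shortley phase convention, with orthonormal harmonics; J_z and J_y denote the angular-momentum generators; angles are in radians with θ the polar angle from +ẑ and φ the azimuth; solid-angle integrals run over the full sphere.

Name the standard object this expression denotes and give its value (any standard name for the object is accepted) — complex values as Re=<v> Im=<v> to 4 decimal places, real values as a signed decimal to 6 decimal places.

This is a Wigner D-matrix element — the rotation-matrix element ⟨l m'| R(α,β,γ) |l m⟩ in the angular-momentum basis.
D^3_{1,2}(0.9204,1.2819,0.4684) = e^{-i·1·0.9204}·d^3_{1,2}(1.2819)·e^{-i·2·0.4684}. Compute d first:
With c≡cos(β/2)=0.801528 and s≡sin(β/2)=0.597957, N=[24·2·120·1]^{1/2}=75.894664
Admissible k: 1..2 (factorial args all ≥0)
  k=1: (−1)^0·75.8947/(24)·0.8015^5·0.5980^1 = +0.625552
  k=2: (−1)^1·75.8947/(12)·0.8015^3·0.5980^3 = -0.696300
d^3_{1,2}(1.2819) = +0.625552 -0.696300 = -0.070748
Phases: e^{-i·(1)·0.9204}=+0.605502-0.795844i, e^{-i·(2)·0.4684}=+0.592369-0.805667i ⇒ D=+0.019986+0.067866i

Wigner D-matrix element, Re=0.0200 Im=0.0679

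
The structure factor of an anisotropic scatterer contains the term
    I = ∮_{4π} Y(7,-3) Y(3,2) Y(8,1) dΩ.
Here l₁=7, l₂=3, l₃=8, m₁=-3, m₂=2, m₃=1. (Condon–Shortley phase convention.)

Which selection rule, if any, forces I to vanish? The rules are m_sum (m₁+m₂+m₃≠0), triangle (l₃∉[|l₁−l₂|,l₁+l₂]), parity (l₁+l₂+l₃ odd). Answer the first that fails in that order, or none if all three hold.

none

azimuthal sum: -3 + 2 + 1 = 0  ✓
4 ≤ 8 ≤ 10 (triangle on l)  ✓
L = 7 + 3 + 8 = 18 (even)  ✓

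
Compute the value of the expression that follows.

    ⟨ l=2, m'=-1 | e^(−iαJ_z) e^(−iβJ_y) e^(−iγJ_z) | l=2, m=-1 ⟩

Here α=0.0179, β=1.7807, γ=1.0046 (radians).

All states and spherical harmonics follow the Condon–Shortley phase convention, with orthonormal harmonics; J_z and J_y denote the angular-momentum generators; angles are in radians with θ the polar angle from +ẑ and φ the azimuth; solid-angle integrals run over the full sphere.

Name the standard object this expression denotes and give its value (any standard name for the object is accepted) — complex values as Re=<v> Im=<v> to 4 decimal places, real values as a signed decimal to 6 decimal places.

This is a Wigner D-matrix element — the rotation-matrix element ⟨l m'| R(α,β,γ) |l m⟩ in the angular-momentum basis.
Split into d^2_{-1,-1}(β=1.7807) × two z-phases.
c=cos(1.780700/2)=0.629140, s=sin(1.780700/2)=0.777292; N=√[1·6·1·6]=6.000000
Admissible k: 0..1 (factorial args all ≥0)
  k=0: (−1)^0·6.0000/(6)·0.6291^4·0.7773^0 = +0.156671
  k=1: (−1)^1·6.0000/(2)·0.6291^2·0.7773^2 = -0.717438
d^2_{-1,-1}(1.7807) = +0.156671 -0.717438 = -0.560767
Phases: e^{-i·(-1)·0.0179}=+0.999840+0.017899i, e^{-i·(-1)·1.0046}=+0.536426+0.843947i ⇒ D=-0.292291-0.478566i

Wigner D-matrix element, Re=-0.2923 Im=-0.4786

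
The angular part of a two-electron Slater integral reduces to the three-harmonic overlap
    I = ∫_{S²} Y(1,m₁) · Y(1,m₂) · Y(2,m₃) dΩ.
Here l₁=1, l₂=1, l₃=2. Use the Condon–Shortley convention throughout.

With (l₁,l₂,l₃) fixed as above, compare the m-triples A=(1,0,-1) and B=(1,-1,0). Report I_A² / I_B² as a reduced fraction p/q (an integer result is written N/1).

Same 1,1,2: normalisation and zero-m 3j drop out of the ratio.
A: Δ: 0! 2! 2! / 5! → 1/30; sum: t=0:+1/2 = 1/2; 3j²(1 1 2; 1 0 -1) = Δ·Π!·Σ² = 1/10  (sign -1)
B: Δ: 0! 2! 2! / 5! → 1/30; sum: t=0:+1/4 = 1/4; 3j²(1 1 2; 1 -1 0) = Δ·Π!·Σ² = 1/30  (sign +1)
I_A²/I_B² = (1/10)/(1/30) = 3/1

3/1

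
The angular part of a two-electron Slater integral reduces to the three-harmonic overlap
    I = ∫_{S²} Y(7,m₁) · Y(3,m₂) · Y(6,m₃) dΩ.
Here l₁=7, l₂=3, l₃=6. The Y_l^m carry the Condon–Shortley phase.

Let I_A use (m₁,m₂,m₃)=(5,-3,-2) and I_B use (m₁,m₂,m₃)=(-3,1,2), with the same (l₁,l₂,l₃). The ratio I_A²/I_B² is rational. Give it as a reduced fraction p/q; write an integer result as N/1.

1485/1024

l's match ⇒ only the (l;m) 3-j factors differ between A and B.
A: triangle coeff Δ(7,3,6) = 1/2042040; Σ_t [0,0]: t=0:+1/3870720 = 1/3870720; (3j)²=135/6188 [(7 3 6; 5 -3 -2)], sign=+1
B: triangle coeff Δ(7,3,6) = 1/2042040; Σ_t [2,4]: t=2:+1/645120 t=3:−1/181440 t=4:+1/829440 = -1/362880; (3j)²=256/17017 [(7 3 6; -3 1 2)], sign=-1
I_A²/I_B² = (135/6188)/(256/17017) = 1485/1024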